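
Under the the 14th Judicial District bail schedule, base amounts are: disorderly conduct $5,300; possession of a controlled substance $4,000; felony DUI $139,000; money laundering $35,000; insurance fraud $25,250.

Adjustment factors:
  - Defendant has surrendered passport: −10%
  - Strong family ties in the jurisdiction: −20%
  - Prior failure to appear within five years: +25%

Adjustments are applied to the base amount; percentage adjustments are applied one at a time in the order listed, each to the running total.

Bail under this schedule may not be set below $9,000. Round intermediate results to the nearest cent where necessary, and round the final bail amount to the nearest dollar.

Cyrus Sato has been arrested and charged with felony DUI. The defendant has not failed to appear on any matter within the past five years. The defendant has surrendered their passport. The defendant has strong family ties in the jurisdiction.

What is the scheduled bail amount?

Base amounts from the schedule: felony DUI $139,000.
Single charge. Combined base = $139,000.
Defendant has surrendered passport (−10%): $139,000 × 0.9 = $125,100.
Strong family ties in the jurisdiction (−20%): $125,100 × 0.8 = $100,080.
$100,080 is at or above the $9,000 minimum.

$100,080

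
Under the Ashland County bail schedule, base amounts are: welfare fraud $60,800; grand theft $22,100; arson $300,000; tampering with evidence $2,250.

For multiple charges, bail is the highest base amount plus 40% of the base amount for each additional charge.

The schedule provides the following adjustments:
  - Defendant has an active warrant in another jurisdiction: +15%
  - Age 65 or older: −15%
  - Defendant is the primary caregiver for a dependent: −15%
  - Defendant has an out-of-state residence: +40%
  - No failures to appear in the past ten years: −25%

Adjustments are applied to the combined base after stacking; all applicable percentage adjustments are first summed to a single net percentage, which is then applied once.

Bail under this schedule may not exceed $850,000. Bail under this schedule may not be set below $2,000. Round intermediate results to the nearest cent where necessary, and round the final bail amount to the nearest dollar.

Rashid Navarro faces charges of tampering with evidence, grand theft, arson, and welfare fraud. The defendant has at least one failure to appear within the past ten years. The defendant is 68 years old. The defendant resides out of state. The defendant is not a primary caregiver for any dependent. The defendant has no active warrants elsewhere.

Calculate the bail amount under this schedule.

Base amounts from the schedule: tampering with evidence $2,250; grand theft $22,100; arson $300,000; welfare fraud $60,800.
Stacking rule: highest base plus 40% of each additional charge. Highest is arson at $300,000. Additional: $2,250 × 40% = $900; $22,100 × 40% = $8,840; $60,800 × 40% = $24,320. Combined base = $300,000 + $34,060 = $334,060.
Net percentage adjustment: −15% +40% = +25%. $334,060 × 1.25 = $417,575.
$417,575 is within the $850,000 maximum.
$417,575 is at or above the $2,000 minimum.

$417,575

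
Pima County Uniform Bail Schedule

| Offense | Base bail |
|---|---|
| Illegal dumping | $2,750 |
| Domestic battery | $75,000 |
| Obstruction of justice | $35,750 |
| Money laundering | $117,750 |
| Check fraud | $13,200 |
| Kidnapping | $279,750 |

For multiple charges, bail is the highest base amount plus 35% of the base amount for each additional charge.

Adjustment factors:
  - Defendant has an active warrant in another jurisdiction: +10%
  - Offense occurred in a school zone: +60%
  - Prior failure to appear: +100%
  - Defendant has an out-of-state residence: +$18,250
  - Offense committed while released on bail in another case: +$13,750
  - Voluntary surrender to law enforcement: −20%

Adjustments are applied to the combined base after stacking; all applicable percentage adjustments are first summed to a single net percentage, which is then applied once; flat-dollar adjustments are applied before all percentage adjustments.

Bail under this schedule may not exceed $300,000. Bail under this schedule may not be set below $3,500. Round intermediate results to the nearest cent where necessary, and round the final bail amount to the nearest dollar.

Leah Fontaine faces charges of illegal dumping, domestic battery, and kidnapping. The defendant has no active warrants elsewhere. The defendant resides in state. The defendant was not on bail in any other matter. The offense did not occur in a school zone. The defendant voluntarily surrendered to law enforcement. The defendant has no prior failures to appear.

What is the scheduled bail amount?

Base amounts from the schedule: illegal dumping $2,750; domestic battery $75,000; kidnapping $279,750.
Stacking rule: highest base plus 35% of each additional charge. Highest is kidnapping at $279,750. Additional: $2,750 × 35% = $962.50; $75,000 × 35% = $26,250. Combined base = $279,750 + $27,212.50 = $306,962.50.
Voluntary surrender to law enforcement (−20%): $306,962.50 × 0.8 = $245,570.
$245,570 is within the $300,000 maximum.
$245,570 is at or above the $3,500 minimum.

$245,570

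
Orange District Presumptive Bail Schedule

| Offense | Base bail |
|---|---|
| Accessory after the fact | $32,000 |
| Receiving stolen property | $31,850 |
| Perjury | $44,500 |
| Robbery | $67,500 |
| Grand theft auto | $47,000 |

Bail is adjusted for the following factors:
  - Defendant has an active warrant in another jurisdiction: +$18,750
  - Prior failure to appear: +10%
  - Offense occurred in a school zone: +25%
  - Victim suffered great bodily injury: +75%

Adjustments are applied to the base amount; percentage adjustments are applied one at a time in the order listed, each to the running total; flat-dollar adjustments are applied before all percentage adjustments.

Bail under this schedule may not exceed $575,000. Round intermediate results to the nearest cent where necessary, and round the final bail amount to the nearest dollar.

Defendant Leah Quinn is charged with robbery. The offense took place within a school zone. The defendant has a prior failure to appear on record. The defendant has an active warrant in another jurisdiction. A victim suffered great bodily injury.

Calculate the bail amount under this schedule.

Base amounts from the schedule: robbery $67,500.
Single charge. Combined base = $67,500.
Defendant has an active warrant in another jurisdiction (+$18,750 flat): $67,500 + $18,750 = $86,250.
Prior failure to appear (+10%): $86,250 × 1.1 = $94,875.
Offense occurred in a school zone (+25%): $94,875 × 1.25 = $118,593.75.
Victim suffered great bodily injury (+75%): $118,593.75 × 1.75 = $207,539.06.
$207,539.06 is within the $575,000 maximum.
Rounded to the nearest dollar: $207,539.

$207,539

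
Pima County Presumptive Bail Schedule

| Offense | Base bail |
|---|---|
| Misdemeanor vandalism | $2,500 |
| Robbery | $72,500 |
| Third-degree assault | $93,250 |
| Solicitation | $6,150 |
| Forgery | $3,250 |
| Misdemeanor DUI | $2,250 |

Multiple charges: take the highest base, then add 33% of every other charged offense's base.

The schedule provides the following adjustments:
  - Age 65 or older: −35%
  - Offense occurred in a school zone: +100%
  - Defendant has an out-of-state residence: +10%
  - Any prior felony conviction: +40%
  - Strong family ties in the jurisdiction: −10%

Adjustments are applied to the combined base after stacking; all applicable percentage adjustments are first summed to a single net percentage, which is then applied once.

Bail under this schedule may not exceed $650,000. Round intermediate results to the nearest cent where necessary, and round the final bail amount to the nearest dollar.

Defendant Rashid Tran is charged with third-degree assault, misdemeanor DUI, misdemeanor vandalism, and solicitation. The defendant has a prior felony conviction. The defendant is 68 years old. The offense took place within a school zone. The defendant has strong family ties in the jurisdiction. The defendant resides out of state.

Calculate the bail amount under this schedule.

Base amounts from the schedule: third-degree assault $93,250; misdemeanor DUI $2,250; misdemeanor vandalism $2,500; solicitation $6,150.
Stacking rule: highest base plus 33% of each additional charge. Highest is third-degree assault at $93,250. Additional: $2,250 × 33% = $742.50; $2,500 × 33% = $825; $6,150 × 33% = $2,029.50. Combined base = $93,250 + $3,597 = $96,847.
Net percentage adjustment: −35% +100% +10% +40% −10% = +105%. $96,847 × 2.05 = $198,536.35.
$198,536.35 is within the $650,000 maximum.
Rounded to the nearest dollar: $198,536.

$198,536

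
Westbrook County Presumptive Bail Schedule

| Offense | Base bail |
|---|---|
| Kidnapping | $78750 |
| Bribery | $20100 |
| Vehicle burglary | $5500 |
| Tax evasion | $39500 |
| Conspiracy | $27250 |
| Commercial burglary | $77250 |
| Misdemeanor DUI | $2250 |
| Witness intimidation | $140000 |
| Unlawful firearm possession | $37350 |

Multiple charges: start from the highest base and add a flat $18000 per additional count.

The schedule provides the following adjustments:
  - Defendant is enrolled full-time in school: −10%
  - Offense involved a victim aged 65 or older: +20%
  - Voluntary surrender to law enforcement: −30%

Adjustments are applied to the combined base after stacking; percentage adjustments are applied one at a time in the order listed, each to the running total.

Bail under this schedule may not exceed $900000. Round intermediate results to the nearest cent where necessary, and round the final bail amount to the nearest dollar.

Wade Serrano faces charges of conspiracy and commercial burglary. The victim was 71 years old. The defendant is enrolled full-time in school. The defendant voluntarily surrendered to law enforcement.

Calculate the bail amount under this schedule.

$72009

Base amounts from the schedule: conspiracy $27250; commercial burglary $77250.
Stacking rule: highest base plus $18000 per additional charge. Highest is commercial burglary at $77250; 1 additional charge → +$18000. Combined base = $95250.
Defendant is enrolled full-time in school (−10%): $95250 × 0.9 = $85725.
Offense involved a victim aged 65 or older (+20%): $85725 × 1.2 = $102870.
Voluntary surrender to law enforcement (−30%): $102870 × 0.7 = $72009.
$72009 is within the $900000 maximum.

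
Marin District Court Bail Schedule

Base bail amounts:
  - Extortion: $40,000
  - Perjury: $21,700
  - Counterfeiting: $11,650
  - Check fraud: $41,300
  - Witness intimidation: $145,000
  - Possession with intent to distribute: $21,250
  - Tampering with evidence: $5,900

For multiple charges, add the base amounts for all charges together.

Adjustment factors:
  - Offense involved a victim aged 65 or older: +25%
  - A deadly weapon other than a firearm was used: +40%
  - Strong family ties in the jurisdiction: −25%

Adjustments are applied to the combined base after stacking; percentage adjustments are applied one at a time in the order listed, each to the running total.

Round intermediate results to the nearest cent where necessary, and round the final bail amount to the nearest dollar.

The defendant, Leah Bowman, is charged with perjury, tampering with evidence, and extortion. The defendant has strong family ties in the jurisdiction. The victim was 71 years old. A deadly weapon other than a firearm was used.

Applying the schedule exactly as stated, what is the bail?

$88,725

Base amounts from the schedule: perjury $21,700; tampering with evidence $5,900; extortion $40,000.
Stacking rule: sum of all bases. $21,700 + $5,900 + $40,000 = $67,600.
Offense involved a victim aged 65 or older (+25%): $67,600 × 1.25 = $84,500.
A deadly weapon other than a firearm was used (+40%): $84,500 × 1.4 = $118,300.
Strong family ties in the jurisdiction (−25%): $118,300 × 0.75 = $88,725.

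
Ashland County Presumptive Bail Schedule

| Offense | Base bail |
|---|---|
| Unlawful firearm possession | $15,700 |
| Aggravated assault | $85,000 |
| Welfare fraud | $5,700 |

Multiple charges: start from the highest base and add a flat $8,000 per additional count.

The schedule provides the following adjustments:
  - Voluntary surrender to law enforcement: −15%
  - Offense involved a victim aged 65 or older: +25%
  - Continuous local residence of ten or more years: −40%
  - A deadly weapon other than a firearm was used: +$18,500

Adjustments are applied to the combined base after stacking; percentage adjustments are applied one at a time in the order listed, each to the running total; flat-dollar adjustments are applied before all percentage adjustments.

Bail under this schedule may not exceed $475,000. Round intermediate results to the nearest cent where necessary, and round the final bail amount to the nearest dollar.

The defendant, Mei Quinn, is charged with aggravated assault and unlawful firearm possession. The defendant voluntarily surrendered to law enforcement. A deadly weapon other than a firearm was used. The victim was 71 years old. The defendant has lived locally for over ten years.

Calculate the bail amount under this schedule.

Base amounts from the schedule: aggravated assault $85,000; unlawful firearm possession $15,700.
Stacking rule: highest base plus $8,000 per additional charge. Highest is aggravated assault at $85,000; 1 additional charge → +$8,000. Combined base = $93,000.
A deadly weapon other than a firearm was used (+$18,500 flat): $93,000 + $18,500 = $111,500.
Voluntary surrender to law enforcement (−15%): $111,500 × 0.85 = $94,775.
Offense involved a victim aged 65 or older (+25%): $94,775 × 1.25 = $118,468.75.
Continuous local residence of ten or more years (−40%): $118,468.75 × 0.6 = $71,081.25.
$71,081.25 is within the $475,000 maximum.
Rounded to the nearest dollar: $71,081.

$71,081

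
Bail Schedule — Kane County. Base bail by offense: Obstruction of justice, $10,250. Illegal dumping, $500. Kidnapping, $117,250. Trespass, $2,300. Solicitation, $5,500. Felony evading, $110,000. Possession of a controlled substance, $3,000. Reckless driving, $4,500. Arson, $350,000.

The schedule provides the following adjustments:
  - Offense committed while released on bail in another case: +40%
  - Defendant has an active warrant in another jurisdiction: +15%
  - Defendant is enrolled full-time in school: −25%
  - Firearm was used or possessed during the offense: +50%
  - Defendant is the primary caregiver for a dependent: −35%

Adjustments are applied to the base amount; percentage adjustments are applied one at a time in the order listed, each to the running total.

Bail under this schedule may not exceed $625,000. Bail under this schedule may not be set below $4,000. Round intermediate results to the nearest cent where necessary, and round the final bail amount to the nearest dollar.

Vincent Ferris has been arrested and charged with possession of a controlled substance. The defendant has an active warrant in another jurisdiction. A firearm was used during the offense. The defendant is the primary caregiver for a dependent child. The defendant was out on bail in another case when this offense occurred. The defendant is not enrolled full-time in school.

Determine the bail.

Base amounts from the schedule: possession of a controlled substance $3,000.
Single charge. Combined base = $3,000.
Offense committed while released on bail in another case (+40%): $3,000 × 1.4 = $4,200.
Defendant has an active warrant in another jurisdiction (+15%): $4,200 × 1.15 = $4,830.
Firearm was used or possessed during the offense (+50%): $4,830 × 1.5 = $7,245.
Defendant is the primary caregiver for a dependent (−35%): $7,245 × 0.65 = $4,709.25.
$4,709.25 is within the $625,000 maximum.
$4,709.25 is at or above the $4,000 minimum.
Rounded to the nearest dollar: $4,709.

$4,709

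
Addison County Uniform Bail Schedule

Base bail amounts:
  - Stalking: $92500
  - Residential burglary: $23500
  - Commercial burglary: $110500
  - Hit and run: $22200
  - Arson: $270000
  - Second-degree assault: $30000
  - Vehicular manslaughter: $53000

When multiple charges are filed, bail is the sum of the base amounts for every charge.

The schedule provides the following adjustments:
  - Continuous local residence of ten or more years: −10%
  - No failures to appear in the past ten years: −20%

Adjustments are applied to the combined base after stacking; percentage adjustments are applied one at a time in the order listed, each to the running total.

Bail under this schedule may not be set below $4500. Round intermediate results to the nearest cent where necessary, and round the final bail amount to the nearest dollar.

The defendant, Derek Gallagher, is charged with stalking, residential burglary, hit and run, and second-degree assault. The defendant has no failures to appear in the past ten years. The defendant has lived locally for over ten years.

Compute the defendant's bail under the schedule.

$121104

Base amounts from the schedule: stalking $92500; residential burglary $23500; hit and run $22200; second-degree assault $30000.
Stacking rule: sum of all bases. $92500 + $23500 + $22200 + $30000 = $168200.
Continuous local residence of ten or more years (−10%): $168200 × 0.9 = $151380.
No failures to appear in the past ten years (−20%): $151380 × 0.8 = $121104.
$121104 is at or above the $4500 minimum.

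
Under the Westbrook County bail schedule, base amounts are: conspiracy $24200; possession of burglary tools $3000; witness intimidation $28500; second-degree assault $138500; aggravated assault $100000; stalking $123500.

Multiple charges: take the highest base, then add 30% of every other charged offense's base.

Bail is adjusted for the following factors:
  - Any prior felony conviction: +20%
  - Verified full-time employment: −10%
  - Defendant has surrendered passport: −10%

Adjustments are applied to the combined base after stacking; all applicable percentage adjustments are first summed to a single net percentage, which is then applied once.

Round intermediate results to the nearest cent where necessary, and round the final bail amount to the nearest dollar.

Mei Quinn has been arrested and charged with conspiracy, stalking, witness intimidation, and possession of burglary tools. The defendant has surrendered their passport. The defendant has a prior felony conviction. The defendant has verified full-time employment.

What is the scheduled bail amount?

$140210

Base amounts from the schedule: conspiracy $24200; stalking $123500; witness intimidation $28500; possession of burglary tools $3000.
Stacking rule: highest base plus 30% of each additional charge. Highest is stalking at $123500. Additional: $24200 × 30% = $7260; $28500 × 30% = $8550; $3000 × 30% = $900. Combined base = $123500 + $16710 = $140210.
Net percentage adjustment: +20% −10% −10% = +0%. $140210 × 1 = $140210.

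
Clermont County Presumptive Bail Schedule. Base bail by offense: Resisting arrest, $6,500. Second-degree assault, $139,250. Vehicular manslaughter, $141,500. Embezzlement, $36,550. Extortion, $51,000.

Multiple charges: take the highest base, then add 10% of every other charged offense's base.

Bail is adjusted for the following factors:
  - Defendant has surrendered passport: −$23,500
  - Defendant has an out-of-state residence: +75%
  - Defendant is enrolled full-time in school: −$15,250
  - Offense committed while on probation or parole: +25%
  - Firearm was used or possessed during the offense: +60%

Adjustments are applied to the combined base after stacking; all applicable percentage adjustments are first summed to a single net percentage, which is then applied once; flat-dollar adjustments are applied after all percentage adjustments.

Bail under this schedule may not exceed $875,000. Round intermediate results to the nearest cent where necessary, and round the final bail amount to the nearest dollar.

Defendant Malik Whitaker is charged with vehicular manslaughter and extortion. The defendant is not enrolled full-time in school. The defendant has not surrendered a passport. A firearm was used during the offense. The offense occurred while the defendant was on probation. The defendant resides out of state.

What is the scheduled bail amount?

Base amounts from the schedule: vehicular manslaughter $141,500; extortion $51,000.
Stacking rule: highest base plus 10% of each additional charge. Highest is vehicular manslaughter at $141,500. Additional: $51,000 × 10% = $5,100. Combined base = $141,500 + $5,100 = $146,600.
Net percentage adjustment: +75% +25% +60% = +160%. $146,600 × 2.6 = $381,160.
$381,160 is within the $875,000 maximum.

$381,160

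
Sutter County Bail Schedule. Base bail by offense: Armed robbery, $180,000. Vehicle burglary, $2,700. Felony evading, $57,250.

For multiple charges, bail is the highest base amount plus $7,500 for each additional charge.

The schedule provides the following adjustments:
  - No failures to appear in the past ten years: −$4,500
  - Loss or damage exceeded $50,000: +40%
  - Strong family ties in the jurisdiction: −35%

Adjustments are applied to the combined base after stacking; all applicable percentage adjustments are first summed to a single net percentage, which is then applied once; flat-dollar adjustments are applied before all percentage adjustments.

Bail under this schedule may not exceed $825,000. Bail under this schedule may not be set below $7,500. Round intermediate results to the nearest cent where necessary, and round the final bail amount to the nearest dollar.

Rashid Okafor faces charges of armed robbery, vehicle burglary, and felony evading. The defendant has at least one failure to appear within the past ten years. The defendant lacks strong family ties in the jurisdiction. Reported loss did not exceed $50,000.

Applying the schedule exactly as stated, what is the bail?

Base amounts from the schedule: armed robbery $180,000; vehicle burglary $2,700; felony evading $57,250.
Stacking rule: highest base plus $7,500 per additional charge. Highest is armed robbery at $180,000; 2 additional charges → +$15,000. Combined base = $195,000.
No adjustment factors apply to this defendant.
$195,000 is within the $825,000 maximum.
$195,000 is at or above the $7,500 minimum.

$195,000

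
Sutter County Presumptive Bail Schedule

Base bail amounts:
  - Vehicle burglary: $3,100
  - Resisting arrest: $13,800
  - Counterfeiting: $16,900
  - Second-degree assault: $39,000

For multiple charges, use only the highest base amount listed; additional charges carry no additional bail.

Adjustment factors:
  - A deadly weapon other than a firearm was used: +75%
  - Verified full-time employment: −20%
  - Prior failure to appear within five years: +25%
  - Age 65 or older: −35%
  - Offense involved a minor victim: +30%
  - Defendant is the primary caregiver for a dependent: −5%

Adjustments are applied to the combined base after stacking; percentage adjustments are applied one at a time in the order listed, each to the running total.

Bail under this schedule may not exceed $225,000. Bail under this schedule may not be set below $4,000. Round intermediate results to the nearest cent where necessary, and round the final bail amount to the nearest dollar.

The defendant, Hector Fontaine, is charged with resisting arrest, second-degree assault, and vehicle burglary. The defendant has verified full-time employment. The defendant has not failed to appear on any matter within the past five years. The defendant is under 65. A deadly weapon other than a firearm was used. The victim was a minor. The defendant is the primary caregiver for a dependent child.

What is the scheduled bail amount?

Base amounts from the schedule: resisting arrest $13,800; second-degree assault $39,000; vehicle burglary $3,100.
Stacking rule: use the highest base only. Highest is second-degree assault at $39,000. Combined base = $39,000.
A deadly weapon other than a firearm was used (+75%): $39,000 × 1.75 = $68,250.
Verified full-time employment (−20%): $68,250 × 0.8 = $54,600.
Offense involved a minor victim (+30%): $54,600 × 1.3 = $70,980.
Defendant is the primary caregiver for a dependent (−5%): $70,980 × 0.95 = $67,431.
$67,431 is within the $225,000 maximum.
$67,431 is at or above the $4,000 minimum.

$67,431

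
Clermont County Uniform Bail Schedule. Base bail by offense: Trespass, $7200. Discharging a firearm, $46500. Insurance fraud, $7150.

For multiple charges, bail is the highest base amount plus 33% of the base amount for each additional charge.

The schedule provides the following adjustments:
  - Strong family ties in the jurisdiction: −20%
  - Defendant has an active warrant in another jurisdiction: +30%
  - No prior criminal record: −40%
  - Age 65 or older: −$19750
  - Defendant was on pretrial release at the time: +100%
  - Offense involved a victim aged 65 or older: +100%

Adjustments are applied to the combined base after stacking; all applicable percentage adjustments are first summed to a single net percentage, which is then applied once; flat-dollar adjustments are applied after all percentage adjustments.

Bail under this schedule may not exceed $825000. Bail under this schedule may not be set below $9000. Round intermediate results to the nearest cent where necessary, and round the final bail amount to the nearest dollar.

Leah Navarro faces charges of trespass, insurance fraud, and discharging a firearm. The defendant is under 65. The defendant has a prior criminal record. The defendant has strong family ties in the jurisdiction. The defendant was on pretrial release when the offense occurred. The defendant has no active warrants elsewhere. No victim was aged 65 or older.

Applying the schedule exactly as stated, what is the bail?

$92224

Base amounts from the schedule: trespass $7200; insurance fraud $7150; discharging a firearm $46500.
Stacking rule: highest base plus 33% of each additional charge. Highest is discharging a firearm at $46500. Additional: $7200 × 33% = $2376; $7150 × 33% = $2359.50. Combined base = $46500 + $4735.50 = $51235.50.
Net percentage adjustment: −20% +100% = +80%. $51235.50 × 1.8 = $92223.90.
$92223.90 is within the $825000 maximum.
$92223.90 is at or above the $9000 minimum.
Rounded to the nearest dollar: $92224.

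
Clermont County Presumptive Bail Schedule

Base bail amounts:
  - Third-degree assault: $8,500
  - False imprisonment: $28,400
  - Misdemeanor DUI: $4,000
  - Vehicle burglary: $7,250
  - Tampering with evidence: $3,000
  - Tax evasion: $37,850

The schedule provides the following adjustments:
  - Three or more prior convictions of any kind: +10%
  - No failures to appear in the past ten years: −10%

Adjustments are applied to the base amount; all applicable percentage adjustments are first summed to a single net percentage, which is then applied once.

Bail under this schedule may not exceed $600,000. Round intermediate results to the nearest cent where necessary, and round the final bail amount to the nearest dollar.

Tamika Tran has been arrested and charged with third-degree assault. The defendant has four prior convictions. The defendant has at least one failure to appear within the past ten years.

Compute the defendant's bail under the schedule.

$9,350

Base amounts from the schedule: third-degree assault $8,500.
Single charge. Combined base = $8,500.
Three or more prior convictions of any kind (+10%): $8,500 × 1.1 = $9,350.
$9,350 is within the $600,000 maximum.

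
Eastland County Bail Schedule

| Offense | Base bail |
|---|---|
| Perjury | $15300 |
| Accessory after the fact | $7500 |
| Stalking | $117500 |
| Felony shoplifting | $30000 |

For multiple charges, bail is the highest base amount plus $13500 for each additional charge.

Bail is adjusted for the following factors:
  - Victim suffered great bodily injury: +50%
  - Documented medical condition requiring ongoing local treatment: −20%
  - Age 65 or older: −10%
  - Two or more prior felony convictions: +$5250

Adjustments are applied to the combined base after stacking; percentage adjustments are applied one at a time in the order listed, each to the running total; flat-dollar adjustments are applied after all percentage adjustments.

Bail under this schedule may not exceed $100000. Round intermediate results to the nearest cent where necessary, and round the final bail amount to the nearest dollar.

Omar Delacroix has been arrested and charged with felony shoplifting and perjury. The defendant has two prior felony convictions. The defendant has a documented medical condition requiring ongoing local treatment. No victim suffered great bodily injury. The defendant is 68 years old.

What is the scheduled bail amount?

$36570

Base amounts from the schedule: felony shoplifting $30000; perjury $15300.
Stacking rule: highest base plus $13500 per additional charge. Highest is felony shoplifting at $30000; 1 additional charge → +$13500. Combined base = $43500.
Documented medical condition requiring ongoing local treatment (−20%): $43500 × 0.8 = $34800.
Age 65 or older (−10%): $34800 × 0.9 = $31320.
Two or more prior felony convictions (+$5250 flat): $31320 + $5250 = $36570.
$36570 is within the $100000 maximum.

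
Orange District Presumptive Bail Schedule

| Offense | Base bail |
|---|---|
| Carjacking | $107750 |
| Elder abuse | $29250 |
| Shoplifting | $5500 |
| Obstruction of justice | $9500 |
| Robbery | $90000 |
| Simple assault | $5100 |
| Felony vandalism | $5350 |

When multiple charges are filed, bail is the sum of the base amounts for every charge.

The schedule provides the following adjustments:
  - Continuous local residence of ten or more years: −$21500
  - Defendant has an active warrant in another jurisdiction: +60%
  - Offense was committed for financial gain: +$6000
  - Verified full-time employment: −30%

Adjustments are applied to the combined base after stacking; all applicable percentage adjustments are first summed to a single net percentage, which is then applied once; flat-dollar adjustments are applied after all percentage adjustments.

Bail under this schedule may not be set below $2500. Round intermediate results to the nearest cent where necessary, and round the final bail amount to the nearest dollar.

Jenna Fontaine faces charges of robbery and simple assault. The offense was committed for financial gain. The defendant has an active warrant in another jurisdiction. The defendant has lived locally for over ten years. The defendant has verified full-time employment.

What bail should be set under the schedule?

Base amounts from the schedule: robbery $90000; simple assault $5100.
Stacking rule: sum of all bases. $90000 + $5100 = $95100.
Net percentage adjustment: +60% −30% = +30%. $95100 × 1.3 = $123630.
Continuous local residence of ten or more years (−$21500 flat): $123630 − $21500 = $102130.
Offense was committed for financial gain (+$6000 flat): $102130 + $6000 = $108130.
$108130 is at or above the $2500 minimum.

$108130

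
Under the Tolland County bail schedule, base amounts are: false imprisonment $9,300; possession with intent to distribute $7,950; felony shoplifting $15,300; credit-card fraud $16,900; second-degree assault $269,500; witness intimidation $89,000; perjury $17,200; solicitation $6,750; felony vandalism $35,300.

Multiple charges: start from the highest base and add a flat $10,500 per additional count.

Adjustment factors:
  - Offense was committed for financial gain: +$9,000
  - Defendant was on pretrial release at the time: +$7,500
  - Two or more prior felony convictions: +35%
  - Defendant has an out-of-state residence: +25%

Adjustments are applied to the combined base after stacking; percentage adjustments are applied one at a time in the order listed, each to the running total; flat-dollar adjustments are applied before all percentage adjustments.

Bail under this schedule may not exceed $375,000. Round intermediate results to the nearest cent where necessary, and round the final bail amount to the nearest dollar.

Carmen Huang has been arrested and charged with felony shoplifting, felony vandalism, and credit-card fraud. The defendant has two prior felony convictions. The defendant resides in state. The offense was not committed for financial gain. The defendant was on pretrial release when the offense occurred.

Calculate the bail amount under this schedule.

$86,130

Base amounts from the schedule: felony shoplifting $15,300; felony vandalism $35,300; credit-card fraud $16,900.
Stacking rule: highest base plus $10,500 per additional charge. Highest is felony vandalism at $35,300; 2 additional charges → +$21,000. Combined base = $56,300.
Defendant was on pretrial release at the time (+$7,500 flat): $56,300 + $7,500 = $63,800.
Two or more prior felony convictions (+35%): $63,800 × 1.35 = $86,130.
$86,130 is within the $375,000 maximum.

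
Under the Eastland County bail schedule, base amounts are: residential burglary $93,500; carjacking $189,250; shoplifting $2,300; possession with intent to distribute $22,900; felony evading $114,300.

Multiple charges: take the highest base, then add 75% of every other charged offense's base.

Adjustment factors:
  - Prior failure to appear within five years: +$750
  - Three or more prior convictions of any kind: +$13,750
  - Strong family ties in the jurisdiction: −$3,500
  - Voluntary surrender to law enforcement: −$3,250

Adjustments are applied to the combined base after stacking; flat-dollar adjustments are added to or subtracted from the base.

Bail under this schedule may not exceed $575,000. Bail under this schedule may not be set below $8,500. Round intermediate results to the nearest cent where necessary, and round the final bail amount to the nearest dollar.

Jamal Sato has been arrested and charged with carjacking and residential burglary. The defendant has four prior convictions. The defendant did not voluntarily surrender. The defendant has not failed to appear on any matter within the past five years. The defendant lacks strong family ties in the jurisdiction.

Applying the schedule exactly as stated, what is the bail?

$273,125

Base amounts from the schedule: carjacking $189,250; residential burglary $93,500.
Stacking rule: highest base plus 75% of each additional charge. Highest is carjacking at $189,250. Additional: $93,500 × 75% = $70,125. Combined base = $189,250 + $70,125 = $259,375.
Three or more prior convictions of any kind (+$13,750 flat): $259,375 + $13,750 = $273,125.
$273,125 is within the $575,000 maximum.
$273,125 is at or above the $8,500 minimum.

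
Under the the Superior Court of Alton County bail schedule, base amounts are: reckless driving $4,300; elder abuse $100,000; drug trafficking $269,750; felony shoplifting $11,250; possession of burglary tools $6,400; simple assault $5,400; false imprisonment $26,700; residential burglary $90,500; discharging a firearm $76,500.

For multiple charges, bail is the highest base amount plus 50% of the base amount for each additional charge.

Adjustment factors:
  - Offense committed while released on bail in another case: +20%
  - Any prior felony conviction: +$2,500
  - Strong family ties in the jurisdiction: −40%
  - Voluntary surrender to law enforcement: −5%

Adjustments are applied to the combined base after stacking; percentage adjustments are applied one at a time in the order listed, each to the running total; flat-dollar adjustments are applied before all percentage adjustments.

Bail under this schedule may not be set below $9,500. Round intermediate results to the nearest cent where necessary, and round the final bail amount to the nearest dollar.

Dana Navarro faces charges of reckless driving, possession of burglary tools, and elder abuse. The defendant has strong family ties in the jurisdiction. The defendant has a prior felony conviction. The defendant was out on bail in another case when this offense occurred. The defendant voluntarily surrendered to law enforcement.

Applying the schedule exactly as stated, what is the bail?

$73,769

Base amounts from the schedule: reckless driving $4,300; possession of burglary tools $6,400; elder abuse $100,000.
Stacking rule: highest base plus 50% of each additional charge. Highest is elder abuse at $100,000. Additional: $4,300 × 50% = $2,150; $6,400 × 50% = $3,200. Combined base = $100,000 + $5,350 = $105,350.
Any prior felony conviction (+$2,500 flat): $105,350 + $2,500 = $107,850.
Offense committed while released on bail in another case (+20%): $107,850 × 1.2 = $129,420.
Strong family ties in the jurisdiction (−40%): $129,420 × 0.6 = $77,652.
Voluntary surrender to law enforcement (−5%): $77,652 × 0.95 = $73,769.40.
$73,769.40 is at or above the $9,500 minimum.
Rounded to the nearest dollar: $73,769.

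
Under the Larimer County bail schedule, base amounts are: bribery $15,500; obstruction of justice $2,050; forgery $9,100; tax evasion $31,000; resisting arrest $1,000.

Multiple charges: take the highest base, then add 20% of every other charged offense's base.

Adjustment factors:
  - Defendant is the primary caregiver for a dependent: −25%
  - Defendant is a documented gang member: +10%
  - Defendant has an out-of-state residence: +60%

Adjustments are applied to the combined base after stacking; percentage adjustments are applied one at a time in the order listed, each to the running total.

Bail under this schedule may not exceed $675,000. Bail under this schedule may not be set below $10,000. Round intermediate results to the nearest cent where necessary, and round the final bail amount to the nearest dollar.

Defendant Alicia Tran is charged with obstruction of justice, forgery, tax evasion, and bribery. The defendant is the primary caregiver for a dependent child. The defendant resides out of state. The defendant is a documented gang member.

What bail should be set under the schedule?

$47,956

Base amounts from the schedule: obstruction of justice $2,050; forgery $9,100; tax evasion $31,000; bribery $15,500.
Stacking rule: highest base plus 20% of each additional charge. Highest is tax evasion at $31,000. Additional: $2,050 × 20% = $410; $9,100 × 20% = $1,820; $15,500 × 20% = $3,100. Combined base = $31,000 + $5,330 = $36,330.
Defendant is the primary caregiver for a dependent (−25%): $36,330 × 0.75 = $27,247.50.
Defendant is a documented gang member (+10%): $27,247.50 × 1.1 = $29,972.25.
Defendant has an out-of-state residence (+60%): $29,972.25 × 1.6 = $47,955.60.
$47,955.60 is within the $675,000 maximum.
$47,955.60 is at or above the $10,000 minimum.
Rounded to the nearest dollar: $47,956.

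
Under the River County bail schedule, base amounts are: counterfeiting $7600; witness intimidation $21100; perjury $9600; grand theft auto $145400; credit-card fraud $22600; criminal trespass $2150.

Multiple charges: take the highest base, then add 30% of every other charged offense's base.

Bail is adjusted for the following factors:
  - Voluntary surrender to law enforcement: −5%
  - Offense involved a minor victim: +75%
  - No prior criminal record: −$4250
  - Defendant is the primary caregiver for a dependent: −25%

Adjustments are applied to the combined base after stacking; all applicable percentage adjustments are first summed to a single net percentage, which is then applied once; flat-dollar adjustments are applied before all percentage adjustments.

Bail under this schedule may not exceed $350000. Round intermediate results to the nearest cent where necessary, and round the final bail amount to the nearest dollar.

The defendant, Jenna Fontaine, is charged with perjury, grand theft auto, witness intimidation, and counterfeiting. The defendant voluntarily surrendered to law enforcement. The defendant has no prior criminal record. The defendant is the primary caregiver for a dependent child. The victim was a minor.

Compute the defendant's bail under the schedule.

Base amounts from the schedule: perjury $9600; grand theft auto $145400; witness intimidation $21100; counterfeiting $7600.
Stacking rule: highest base plus 30% of each additional charge. Highest is grand theft auto at $145400. Additional: $9600 × 30% = $2880; $21100 × 30% = $6330; $7600 × 30% = $2280. Combined base = $145400 + $11490 = $156890.
No prior criminal record (−$4250 flat): $156890 − $4250 = $152640.
Net percentage adjustment: −5% +75% −25% = +45%. $152640 × 1.45 = $221328.
$221328 is within the $350000 maximum.

$221328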